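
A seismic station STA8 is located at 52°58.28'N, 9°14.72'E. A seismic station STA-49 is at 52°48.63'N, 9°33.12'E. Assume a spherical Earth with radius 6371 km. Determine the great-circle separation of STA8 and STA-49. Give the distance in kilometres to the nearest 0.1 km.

27.3 km

STA8: φ = +52.97133°, λ = +9.24533°
STA-49: φ = +52.81050°, λ = +9.55200°
Δφ = -0.1608°,  Δλ = 0.3067°
a = sin²(Δφ/2) + cos φ₁ cos φ₂ sin²(Δλ/2) = 0.000005
c = 2·arcsin(√a) = 0.004279 rad = 0.2452°
d = R·c = 6371 × 0.004279 = 27.3 km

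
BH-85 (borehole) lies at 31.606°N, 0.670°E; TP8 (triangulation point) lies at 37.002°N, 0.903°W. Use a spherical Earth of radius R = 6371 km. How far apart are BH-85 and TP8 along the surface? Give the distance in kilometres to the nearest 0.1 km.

617.1 km

Δφ = 5.3960°,  Δλ = -1.5730°
a = sin²(Δφ/2) + cos φ₁ cos φ₂ sin²(Δλ/2) = 0.002344
c = 2·arcsin(√a) = 0.096865 rad = 5.5500°
d = R·c = 6371 × 0.096865 = 617.1 km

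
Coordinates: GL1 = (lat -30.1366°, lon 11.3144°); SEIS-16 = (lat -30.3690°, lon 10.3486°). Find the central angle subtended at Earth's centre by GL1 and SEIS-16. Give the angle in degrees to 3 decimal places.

0.866°

Δφ = -0.2324°,  Δλ = -0.9658°
a = sin²(Δφ/2) + cos φ₁ cos φ₂ sin²(Δλ/2) = 0.000057
c = 2·arcsin(√a) = 0.015115 rad = 0.8660°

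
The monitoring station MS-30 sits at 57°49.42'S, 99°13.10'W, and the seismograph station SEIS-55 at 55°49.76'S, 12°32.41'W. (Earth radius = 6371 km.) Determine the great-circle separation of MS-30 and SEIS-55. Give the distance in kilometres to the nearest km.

4908 km

MS-30: φ = -57.82367°, λ = -99.21833°
SEIS-55: φ = -55.82933°, λ = -12.54017°
Δφ = 1.9943°,  Δλ = 86.6782°
a = sin²(Δφ/2) + cos φ₁ cos φ₂ sin²(Δλ/2) = 0.141187
c = 2·arcsin(√a) = 0.770408 rad = 44.1411°
d = R·c = 6371 × 0.770408 = 4908.3 km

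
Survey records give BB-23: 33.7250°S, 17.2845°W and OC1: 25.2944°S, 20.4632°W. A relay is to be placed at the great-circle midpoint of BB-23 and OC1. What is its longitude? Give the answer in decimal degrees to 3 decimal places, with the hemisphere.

Bx = cos φ₂ cos Δλ = 0.902733,  By = cos φ₂ sin Δλ = -0.050134
φₘ = atan2(sin φ₁ + sin φ₂, √((cos φ₁ + Bx)² + By²)) = -29.51914°
λₘ = λ₁ + atan2(By, cos φ₁ + Bx) = -18.94017°

18.940°W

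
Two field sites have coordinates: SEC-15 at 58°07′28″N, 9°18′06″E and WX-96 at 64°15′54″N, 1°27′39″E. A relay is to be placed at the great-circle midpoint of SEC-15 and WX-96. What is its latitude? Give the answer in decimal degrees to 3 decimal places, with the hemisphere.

SEC-15: φ = +58.12444°, λ = +9.30167°
WX-96: φ = +64.26500°, λ = +1.46083°
Bx = cos φ₂ cos Δλ = 0.430150,  By = cos φ₂ sin Δλ = -0.059236
φₘ = atan2(sin φ₁ + sin φ₂, √((cos φ₁ + Bx)² + By²)) = 61.25082°
λₘ = λ₁ + atan2(By, cos φ₁ + Bx) = 5.76426°

61.251°N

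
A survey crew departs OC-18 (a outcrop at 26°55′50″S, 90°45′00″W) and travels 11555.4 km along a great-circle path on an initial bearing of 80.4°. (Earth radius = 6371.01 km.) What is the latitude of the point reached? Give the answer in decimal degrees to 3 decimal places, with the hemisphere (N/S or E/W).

14.671°N

OC-18: φ = -26.93056°, λ = -90.75000°
δ = d/R = 11555.4/6371.01 = 1.813747 rad
φ₂ = arcsin(sin φ₁ cos δ + cos φ₁ sin δ cos θ)
   = arcsin(-0.45291·-0.24057 + 0.89156·0.97063·0.16677) = 14.67126°
λ₂ = λ₁ + atan2(sin θ sin δ cos φ₁, cos δ − sin φ₁ sin φ₂) = 7.64081°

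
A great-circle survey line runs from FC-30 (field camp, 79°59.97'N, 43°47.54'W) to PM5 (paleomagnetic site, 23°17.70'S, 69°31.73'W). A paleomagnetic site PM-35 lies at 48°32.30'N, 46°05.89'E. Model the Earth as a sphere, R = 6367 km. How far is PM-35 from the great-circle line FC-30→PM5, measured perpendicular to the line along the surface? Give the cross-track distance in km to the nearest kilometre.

3711 km

FC-30: φ = +79.99950°, λ = -43.79233°
PM5: φ = -23.29500°, λ = -69.52883°
PM-35: φ = +48.53833°, λ = +46.09817°
δ₁₃ = central angle FC-30→PM-35 = 0.740350 rad  (haversine)
θ₁₃ = bearing FC-30→PM-35 = 78.984°,  θ₁₂ = bearing FC-30→PM5 = 204.296°
dₓₜ = R·arcsin(sin δ₁₃ · sin(θ₁₃ − θ₁₂)) = 6367·arcsin(0.67455·sin(-125.312°)) = -3711.271 km
|dₓₜ| = 3711.271 km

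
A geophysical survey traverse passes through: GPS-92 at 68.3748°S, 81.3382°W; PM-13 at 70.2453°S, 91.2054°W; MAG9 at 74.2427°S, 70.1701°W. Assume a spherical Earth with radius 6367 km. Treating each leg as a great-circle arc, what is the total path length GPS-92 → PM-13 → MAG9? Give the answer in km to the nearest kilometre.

1272 km

GPS-92→PM-13: c = 0.068940 rad, d = 438.94 km
PM-13→MAG9: c = 0.130856 rad, d = 833.16 km
Total = 438.94 + 833.16 = 1272.10 km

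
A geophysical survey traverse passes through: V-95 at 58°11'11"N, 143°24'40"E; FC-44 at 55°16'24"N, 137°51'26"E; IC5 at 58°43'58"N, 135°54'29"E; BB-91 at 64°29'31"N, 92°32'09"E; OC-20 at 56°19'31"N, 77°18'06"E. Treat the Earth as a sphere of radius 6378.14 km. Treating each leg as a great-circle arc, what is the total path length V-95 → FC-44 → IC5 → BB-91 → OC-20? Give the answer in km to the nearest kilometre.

4433 km

V-95: φ = +58.18639°, λ = +143.41111°
FC-44: φ = +55.27333°, λ = +137.85722°
IC5: φ = +58.73278°, λ = +135.90806°
BB-91: φ = +64.49194°, λ = +92.53583°
OC-20: φ = +56.32528°, λ = +77.30167°
V-95→FC-44: c = 0.073528 rad, d = 468.97 km
FC-44→IC5: c = 0.063150 rad, d = 402.78 km
IC5→BB-91: c = 0.365591 rad, d = 2331.79 km
BB-91→OC-20: c = 0.192817 rad, d = 1229.81 km
Total = 468.97 + 402.78 + 2331.79 + 1229.81 = 4433.36 km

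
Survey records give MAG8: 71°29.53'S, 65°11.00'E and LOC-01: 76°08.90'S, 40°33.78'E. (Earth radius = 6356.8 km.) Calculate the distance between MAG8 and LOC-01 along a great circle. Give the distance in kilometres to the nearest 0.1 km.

MAG8: φ = -71.49217°, λ = +65.18333°
LOC-01: φ = -76.14833°, λ = +40.56300°
Δφ = -4.6562°,  Δλ = -24.6203°
a = sin²(Δφ/2) + cos φ₁ cos φ₂ sin²(Δλ/2) = 0.005105
c = 2·arcsin(√a) = 0.143015 rad = 8.1941°
d = R·c = 6356.8 × 0.143015 = 909.1 km

909.1 km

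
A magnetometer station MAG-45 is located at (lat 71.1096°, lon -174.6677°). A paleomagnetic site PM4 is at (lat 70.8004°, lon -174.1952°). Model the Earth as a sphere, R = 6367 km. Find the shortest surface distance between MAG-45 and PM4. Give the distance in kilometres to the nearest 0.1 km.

38.4 km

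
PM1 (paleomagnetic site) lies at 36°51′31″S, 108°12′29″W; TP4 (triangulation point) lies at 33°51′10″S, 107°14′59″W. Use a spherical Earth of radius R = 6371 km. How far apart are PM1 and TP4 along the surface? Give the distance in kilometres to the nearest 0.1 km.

PM1: φ = -36.85861°, λ = -108.20806°
TP4: φ = -33.85278°, λ = -107.24972°
Δφ = 3.0058°,  Δλ = 0.9583°
a = sin²(Δφ/2) + cos φ₁ cos φ₂ sin²(Δλ/2) = 0.000734
c = 2·arcsin(√a) = 0.054205 rad = 3.1057°
d = R·c = 6371 × 0.054205 = 345.3 km

345.3 km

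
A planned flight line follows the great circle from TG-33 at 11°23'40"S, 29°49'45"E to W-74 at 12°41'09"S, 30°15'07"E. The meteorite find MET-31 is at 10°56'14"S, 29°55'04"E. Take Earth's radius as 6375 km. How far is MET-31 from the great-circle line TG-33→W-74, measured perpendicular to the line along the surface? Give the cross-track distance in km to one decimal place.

TG-33: φ = -11.39444°, λ = +29.82917°
W-74: φ = -12.68583°, λ = +30.25194°
MET-31: φ = -10.93722°, λ = +29.91778°
δ₁₃ = central angle TG-33→MET-31 = 0.008123 rad  (haversine)
θ₁₃ = bearing TG-33→MET-31 = 10.774°,  θ₁₂ = bearing TG-33→W-74 = 162.290°
dₓₜ = R·arcsin(sin δ₁₃ · sin(θ₁₃ − θ₁₂)) = 6375·arcsin(0.00812·sin(-151.516°)) = -24.697 km
|dₓₜ| = 24.697 km

24.7 km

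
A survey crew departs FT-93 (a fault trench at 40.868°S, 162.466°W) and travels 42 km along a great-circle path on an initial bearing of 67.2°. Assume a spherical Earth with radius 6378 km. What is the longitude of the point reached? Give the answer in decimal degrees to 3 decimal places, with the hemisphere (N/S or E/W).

δ = d/R = 42/6378 = 0.006585 rad
φ₂ = arcsin(sin φ₁ cos δ + cos φ₁ sin δ cos θ)
   = arcsin(-0.65432·0.99998 + 0.75622·0.00659·0.38752) = -40.72088°
λ₂ = λ₁ + atan2(sin θ sin δ cos φ₁, cos δ − sin φ₁ sin φ₂) = -162.00707°

162.007°W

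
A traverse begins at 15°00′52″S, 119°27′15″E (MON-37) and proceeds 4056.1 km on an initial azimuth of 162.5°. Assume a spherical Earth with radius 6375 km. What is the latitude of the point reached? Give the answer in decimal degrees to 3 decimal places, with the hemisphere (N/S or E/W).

49.087°S

MON-37: φ = -15.01444°, λ = +119.45417°
δ = d/R = 4056.1/6375 = 0.636251 rad
φ₂ = arcsin(sin φ₁ cos δ + cos φ₁ sin δ cos θ)
   = arcsin(-0.25906·0.80433 + 0.96586·0.59418·-0.95372) = -49.08734°
λ₂ = λ₁ + atan2(sin θ sin δ cos φ₁, cos δ − sin φ₁ sin φ₂) = 135.28655°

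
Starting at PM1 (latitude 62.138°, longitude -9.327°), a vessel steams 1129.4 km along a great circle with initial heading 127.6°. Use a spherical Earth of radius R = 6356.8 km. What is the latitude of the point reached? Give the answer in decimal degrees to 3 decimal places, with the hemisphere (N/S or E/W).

δ = d/R = 1129.4/6356.8 = 0.177668 rad
φ₂ = arcsin(sin φ₁ cos δ + cos φ₁ sin δ cos θ)
   = arcsin(0.88408·0.98426 + 0.46734·0.17673·-0.61015) = 55.06114°
λ₂ = λ₁ + atan2(sin θ sin δ cos φ₁, cos δ − sin φ₁ sin φ₂) = 4.82524°

55.061°N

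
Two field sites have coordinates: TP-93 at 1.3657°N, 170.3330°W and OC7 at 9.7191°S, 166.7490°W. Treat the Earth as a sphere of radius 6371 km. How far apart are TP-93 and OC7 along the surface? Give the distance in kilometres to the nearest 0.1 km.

1294.9 km

Δφ = -11.0848°,  Δλ = 3.5840°
a = sin²(Δφ/2) + cos φ₁ cos φ₂ sin²(Δλ/2) = 0.010292
c = 2·arcsin(√a) = 0.203246 rad = 11.6451°
d = R·c = 6371 × 0.203246 = 1294.9 km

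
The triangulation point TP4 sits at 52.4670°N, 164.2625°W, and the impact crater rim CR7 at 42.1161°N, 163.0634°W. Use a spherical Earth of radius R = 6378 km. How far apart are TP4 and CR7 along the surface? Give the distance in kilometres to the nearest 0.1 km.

Δφ = -10.3509°,  Δλ = 1.1991°
a = sin²(Δφ/2) + cos φ₁ cos φ₂ sin²(Δλ/2) = 0.008187
c = 2·arcsin(√a) = 0.181207 rad = 10.3824°
d = R·c = 6378 × 0.181207 = 1155.7 km

1155.7 km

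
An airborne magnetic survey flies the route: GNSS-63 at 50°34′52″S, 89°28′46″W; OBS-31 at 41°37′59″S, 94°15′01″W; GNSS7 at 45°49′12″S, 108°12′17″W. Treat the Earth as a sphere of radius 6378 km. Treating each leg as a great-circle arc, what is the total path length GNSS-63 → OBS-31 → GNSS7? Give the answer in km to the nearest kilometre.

2275 km

GNSS-63: φ = -50.58111°, λ = -89.47944°
OBS-31: φ = -41.63306°, λ = -94.25028°
GNSS7: φ = -45.82000°, λ = -108.20472°
GNSS-63→OBS-31: c = 0.166412 rad, d = 1061.38 km
OBS-31→GNSS7: c = 0.190241 rad, d = 1213.36 km
Total = 1061.38 + 1213.36 = 2274.73 km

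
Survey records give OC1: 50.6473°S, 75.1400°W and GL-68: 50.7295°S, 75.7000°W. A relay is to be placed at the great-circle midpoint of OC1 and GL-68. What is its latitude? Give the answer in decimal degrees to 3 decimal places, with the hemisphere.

50.689°S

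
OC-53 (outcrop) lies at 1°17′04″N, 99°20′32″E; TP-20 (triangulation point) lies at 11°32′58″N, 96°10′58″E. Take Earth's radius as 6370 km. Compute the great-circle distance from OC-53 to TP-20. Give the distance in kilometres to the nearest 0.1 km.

OC-53: φ = +1.28444°, λ = +99.34222°
TP-20: φ = +11.54944°, λ = +96.18278°
Δφ = 10.2650°,  Δλ = -3.1594°
a = sin²(Δφ/2) + cos φ₁ cos φ₂ sin²(Δλ/2) = 0.008747
c = 2·arcsin(√a) = 0.187329 rad = 10.7331°
d = R·c = 6370 × 0.187329 = 1193.3 km

1193.3 km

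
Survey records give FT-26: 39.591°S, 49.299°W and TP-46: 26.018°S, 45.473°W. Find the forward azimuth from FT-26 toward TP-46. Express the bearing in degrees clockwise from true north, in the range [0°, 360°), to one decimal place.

14.4°

Δλ = 3.8260°
y = sin Δλ · cos φ₂ = 0.059964
x = cos φ₁ sin φ₂ − sin φ₁ cos φ₂ cos Δλ = 0.233408
θ = atan2(y, x) = 14.4082° → 14.4082° (mod 360°)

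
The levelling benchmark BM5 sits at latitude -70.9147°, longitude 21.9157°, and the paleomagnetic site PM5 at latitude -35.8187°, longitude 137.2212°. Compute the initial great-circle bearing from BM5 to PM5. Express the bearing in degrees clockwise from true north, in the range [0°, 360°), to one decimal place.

125.3°

Δλ = 115.3055°
y = sin Δλ · cos φ₂ = 0.733063
x = cos φ₁ sin φ₂ − sin φ₁ cos φ₂ cos Δλ = -0.518905
θ = atan2(y, x) = 125.2931° → 125.2931° (mod 360°)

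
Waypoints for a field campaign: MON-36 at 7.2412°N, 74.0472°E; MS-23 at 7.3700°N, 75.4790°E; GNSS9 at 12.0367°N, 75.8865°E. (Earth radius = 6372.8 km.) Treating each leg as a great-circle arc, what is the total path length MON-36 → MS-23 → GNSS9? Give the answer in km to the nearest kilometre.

MON-36→MS-23: c = 0.024888 rad, d = 158.61 km
MS-23→GNSS9: c = 0.081750 rad, d = 520.98 km
Total = 158.61 + 520.98 = 679.59 km

680 km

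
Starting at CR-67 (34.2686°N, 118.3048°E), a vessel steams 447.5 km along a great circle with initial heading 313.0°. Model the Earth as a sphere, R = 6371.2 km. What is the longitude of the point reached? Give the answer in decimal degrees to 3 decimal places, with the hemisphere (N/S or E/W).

δ = d/R = 447.5/6371.2 = 0.070238 rad
φ₂ = arcsin(sin φ₁ cos δ + cos φ₁ sin δ cos θ)
   = arcsin(0.56307·0.99753 + 0.82641·0.07018·0.68200) = 36.95869°
λ₂ = λ₁ + atan2(sin θ sin δ cos φ₁, cos δ − sin φ₁ sin φ₂) = 114.62199°

114.622°E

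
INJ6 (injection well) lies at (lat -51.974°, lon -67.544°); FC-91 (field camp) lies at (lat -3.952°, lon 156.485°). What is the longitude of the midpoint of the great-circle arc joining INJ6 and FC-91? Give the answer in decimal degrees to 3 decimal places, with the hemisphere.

Bx = cos φ₂ cos Δλ = -0.717278,  By = cos φ₂ sin Δλ = -0.693370
φₘ = atan2(sin φ₁ + sin φ₂, √((cos φ₁ + Bx)² + By²)) = -50.71750°
λₘ = λ₁ + atan2(By, cos φ₁ + Bx) = -165.85272°

165.853°W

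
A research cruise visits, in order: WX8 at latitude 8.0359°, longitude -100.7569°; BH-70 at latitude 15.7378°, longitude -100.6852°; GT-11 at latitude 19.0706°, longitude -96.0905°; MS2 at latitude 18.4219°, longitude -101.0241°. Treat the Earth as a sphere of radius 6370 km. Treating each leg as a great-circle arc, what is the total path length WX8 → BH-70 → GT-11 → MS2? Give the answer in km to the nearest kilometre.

1993 km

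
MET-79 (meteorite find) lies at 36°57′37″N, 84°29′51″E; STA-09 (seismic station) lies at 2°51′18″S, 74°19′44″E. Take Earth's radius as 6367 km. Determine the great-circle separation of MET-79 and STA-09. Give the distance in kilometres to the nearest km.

4548 km

MET-79: φ = +36.96028°, λ = +84.49750°
STA-09: φ = -2.85500°, λ = +74.32889°
Δφ = -39.8153°,  Δλ = -10.1686°
a = sin²(Δφ/2) + cos φ₁ cos φ₂ sin²(Δλ/2) = 0.122211
c = 2·arcsin(√a) = 0.714261 rad = 40.9242°
d = R·c = 6367 × 0.714261 = 4547.7 km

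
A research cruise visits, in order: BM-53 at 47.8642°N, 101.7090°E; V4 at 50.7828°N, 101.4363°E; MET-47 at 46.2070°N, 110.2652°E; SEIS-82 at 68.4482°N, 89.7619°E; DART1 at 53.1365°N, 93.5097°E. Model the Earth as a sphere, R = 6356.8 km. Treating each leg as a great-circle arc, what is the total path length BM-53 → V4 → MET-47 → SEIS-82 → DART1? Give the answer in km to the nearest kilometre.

5583 km

BM-53→V4: c = 0.051033 rad, d = 324.41 km
V4→MET-47: c = 0.129489 rad, d = 823.13 km
MET-47→SEIS-82: c = 0.428730 rad, d = 2725.35 km
SEIS-82→DART1: c = 0.269018 rad, d = 1710.10 km
Total = 324.41 + 823.13 + 2725.35 + 1710.10 = 5582.99 km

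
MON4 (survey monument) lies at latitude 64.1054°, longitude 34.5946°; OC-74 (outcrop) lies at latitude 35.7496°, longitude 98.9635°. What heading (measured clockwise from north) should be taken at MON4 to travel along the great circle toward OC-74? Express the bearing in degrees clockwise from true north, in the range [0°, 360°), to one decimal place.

Δλ = 64.3689°
y = sin Δλ · cos φ₂ = 0.731717
x = cos φ₁ sin φ₂ − sin φ₁ cos φ₂ cos Δλ = -0.060672
θ = atan2(y, x) = 94.7399° → 94.7399° (mod 360°)

94.7°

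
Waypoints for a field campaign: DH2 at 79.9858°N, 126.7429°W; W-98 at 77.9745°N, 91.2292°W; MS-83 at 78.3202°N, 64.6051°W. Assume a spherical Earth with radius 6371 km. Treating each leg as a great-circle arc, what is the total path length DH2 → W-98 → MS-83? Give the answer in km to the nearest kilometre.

DH2→W-98: c = 0.121365 rad, d = 773.22 km
W-98→MS-83: c = 0.094804 rad, d = 604.00 km
Total = 773.22 + 604.00 = 1377.21 km

1377 km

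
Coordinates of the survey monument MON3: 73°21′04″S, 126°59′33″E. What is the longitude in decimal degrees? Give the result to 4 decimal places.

126.9925°E

126° + 59′/60 + 33″/3600 = 126 + 0.98333 + 0.00917 = 126.9925°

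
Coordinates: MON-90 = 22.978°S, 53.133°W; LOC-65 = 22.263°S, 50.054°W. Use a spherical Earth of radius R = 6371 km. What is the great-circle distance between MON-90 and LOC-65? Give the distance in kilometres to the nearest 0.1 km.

325.9 km

Δφ = 0.7150°,  Δλ = 3.0790°
a = sin²(Δφ/2) + cos φ₁ cos φ₂ sin²(Δλ/2) = 0.000654
c = 2·arcsin(√a) = 0.051149 rad = 2.9306°
d = R·c = 6371 × 0.051149 = 325.9 km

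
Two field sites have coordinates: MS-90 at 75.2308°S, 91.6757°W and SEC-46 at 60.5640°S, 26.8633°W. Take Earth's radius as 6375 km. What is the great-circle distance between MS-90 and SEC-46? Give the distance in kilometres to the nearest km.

2941 km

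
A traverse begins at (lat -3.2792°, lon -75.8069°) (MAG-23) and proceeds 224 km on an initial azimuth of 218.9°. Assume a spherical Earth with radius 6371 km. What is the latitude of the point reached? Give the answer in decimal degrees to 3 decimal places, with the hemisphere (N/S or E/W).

δ = d/R = 224/6371 = 0.035159 rad
φ₂ = arcsin(sin φ₁ cos δ + cos φ₁ sin δ cos θ)
   = arcsin(-0.05720·0.99938 + 0.99836·0.03515·-0.77824) = -4.84603°
λ₂ = λ₁ + atan2(sin θ sin δ cos φ₁, cos δ − sin φ₁ sin φ₂) = -77.07630°

4.846°S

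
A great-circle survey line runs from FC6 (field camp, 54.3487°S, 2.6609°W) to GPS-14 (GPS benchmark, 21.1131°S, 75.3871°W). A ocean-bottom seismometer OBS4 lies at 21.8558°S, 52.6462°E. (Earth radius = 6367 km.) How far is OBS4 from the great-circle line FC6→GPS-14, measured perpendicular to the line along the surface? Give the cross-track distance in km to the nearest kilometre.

1446 km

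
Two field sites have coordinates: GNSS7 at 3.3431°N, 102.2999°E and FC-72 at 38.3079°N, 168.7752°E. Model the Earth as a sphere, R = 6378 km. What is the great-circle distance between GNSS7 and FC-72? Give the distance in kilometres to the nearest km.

7746 km

Δφ = 34.9648°,  Δλ = 66.4753°
a = sin²(Δφ/2) + cos φ₁ cos φ₂ sin²(Δλ/2) = 0.325590
c = 2·arcsin(√a) = 1.214484 rad = 69.5848°
d = R·c = 6378 × 1.214484 = 7746.0 km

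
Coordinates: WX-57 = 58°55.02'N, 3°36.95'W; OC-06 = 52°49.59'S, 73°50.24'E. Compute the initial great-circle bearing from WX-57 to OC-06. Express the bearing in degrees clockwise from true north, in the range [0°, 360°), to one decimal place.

WX-57: φ = +58.91700°, λ = -3.61583°
OC-06: φ = -52.82650°, λ = +73.83733°
Δλ = 77.4532°
y = sin Δλ · cos φ₂ = 0.589801
x = cos φ₁ sin φ₂ − sin φ₁ cos φ₂ cos Δλ = -0.523791
θ = atan2(y, x) = 131.6077° → 131.6077° (mod 360°)

131.6°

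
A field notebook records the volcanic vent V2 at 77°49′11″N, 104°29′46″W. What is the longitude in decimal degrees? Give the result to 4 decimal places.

104° + 29′/60 + 46″/3600 = 104 + 0.48333 + 0.01278 = 104.4961°

104.4961°W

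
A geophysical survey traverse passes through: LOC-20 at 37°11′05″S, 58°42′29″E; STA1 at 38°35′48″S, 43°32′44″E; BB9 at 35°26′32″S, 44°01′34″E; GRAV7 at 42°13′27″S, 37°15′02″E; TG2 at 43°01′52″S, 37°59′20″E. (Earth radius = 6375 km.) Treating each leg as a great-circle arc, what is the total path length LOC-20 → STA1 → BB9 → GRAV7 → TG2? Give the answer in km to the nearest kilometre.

2756 km

LOC-20: φ = -37.18472°, λ = +58.70806°
STA1: φ = -38.59667°, λ = +43.54556°
BB9: φ = -35.44222°, λ = +44.02611°
GRAV7: φ = -42.22417°, λ = +37.25056°
TG2: φ = -43.03111°, λ = +37.98889°
LOC-20→STA1: c = 0.210051 rad, d = 1339.07 km
STA1→BB9: c = 0.055461 rad, d = 353.56 km
BB9→GRAV7: c = 0.149878 rad, d = 955.47 km
GRAV7→TG2: c = 0.016978 rad, d = 108.23 km
Total = 1339.07 + 353.56 + 955.47 + 108.23 = 2756.35 km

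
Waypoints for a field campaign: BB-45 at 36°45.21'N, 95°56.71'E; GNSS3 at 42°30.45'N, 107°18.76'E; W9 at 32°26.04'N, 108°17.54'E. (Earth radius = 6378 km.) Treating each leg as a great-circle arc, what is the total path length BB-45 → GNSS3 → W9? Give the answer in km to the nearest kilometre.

BB-45: φ = +36.75350°, λ = +95.94517°
GNSS3: φ = +42.50750°, λ = +107.31267°
W9: φ = +32.43400°, λ = +108.29233°
BB-45→GNSS3: c = 0.182600 rad, d = 1164.62 km
GNSS3→W9: c = 0.176335 rad, d = 1124.66 km
Total = 1164.62 + 1124.66 = 2289.29 km

2289 km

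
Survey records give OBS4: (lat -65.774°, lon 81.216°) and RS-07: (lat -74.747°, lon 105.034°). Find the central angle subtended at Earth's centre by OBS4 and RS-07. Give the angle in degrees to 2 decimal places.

11.88°

Δφ = -8.9730°,  Δλ = 23.8180°
a = sin²(Δφ/2) + cos φ₁ cos φ₂ sin²(Δλ/2) = 0.010716
c = 2·arcsin(√a) = 0.207408 rad = 11.8836°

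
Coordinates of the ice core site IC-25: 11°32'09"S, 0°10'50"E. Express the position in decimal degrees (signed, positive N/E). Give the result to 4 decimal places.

lat: 11.5358° S → -11.5358°
lon: 0.1806° E → +0.1806°

-11.5358°, +0.1806°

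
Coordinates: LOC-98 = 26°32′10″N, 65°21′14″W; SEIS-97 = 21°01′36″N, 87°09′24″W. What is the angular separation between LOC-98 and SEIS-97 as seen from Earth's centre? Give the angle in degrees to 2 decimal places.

20.67°

LOC-98: φ = +26.53611°, λ = -65.35389°
SEIS-97: φ = +21.02667°, λ = -87.15667°
Δφ = -5.5094°,  Δλ = -21.8028°
a = sin²(Δφ/2) + cos φ₁ cos φ₂ sin²(Δλ/2) = 0.032177
c = 2·arcsin(√a) = 0.360714 rad = 20.6674°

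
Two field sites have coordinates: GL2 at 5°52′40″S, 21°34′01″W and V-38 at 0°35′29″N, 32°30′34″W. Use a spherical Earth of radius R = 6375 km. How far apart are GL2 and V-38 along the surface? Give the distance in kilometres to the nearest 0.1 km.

1412.7 km

GL2: φ = -5.87778°, λ = -21.56694°
V-38: φ = +0.59139°, λ = -32.50944°
Δφ = 6.4692°,  Δλ = -10.9425°
a = sin²(Δφ/2) + cos φ₁ cos φ₂ sin²(Δλ/2) = 0.012226
c = 2·arcsin(√a) = 0.221599 rad = 12.6967°
d = R·c = 6375 × 0.221599 = 1412.7 km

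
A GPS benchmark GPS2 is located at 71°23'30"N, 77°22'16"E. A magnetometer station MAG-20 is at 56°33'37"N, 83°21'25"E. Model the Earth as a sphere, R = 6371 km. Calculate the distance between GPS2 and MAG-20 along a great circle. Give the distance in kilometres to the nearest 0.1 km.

1672.9 km

GPS2: φ = +71.39167°, λ = +77.37111°
MAG-20: φ = +56.56028°, λ = +83.35694°
Δφ = -14.8314°,  Δλ = 5.9858°
a = sin²(Δφ/2) + cos φ₁ cos φ₂ sin²(Δλ/2) = 0.017138
c = 2·arcsin(√a) = 0.262576 rad = 15.0445°
d = R·c = 6371 × 0.262576 = 1672.9 km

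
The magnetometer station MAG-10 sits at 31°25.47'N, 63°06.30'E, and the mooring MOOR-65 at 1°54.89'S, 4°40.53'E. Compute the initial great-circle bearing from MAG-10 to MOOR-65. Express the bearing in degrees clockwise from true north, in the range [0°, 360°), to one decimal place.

250.5°

MAG-10: φ = +31.42450°, λ = +63.10500°
MOOR-65: φ = -1.91483°, λ = +4.67550°
Δλ = -58.4295°
y = sin Δλ · cos φ₂ = -0.851521
x = cos φ₁ sin φ₂ − sin φ₁ cos φ₂ cos Δλ = -0.301325
θ = atan2(y, x) = -109.4872° → 250.5128° (mod 360°)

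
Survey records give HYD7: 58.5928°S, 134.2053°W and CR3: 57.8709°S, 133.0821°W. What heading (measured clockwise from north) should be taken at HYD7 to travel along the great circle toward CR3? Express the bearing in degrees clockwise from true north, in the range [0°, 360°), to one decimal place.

39.8°

Δλ = 1.1232°
y = sin Δλ · cos φ₂ = 0.010425
x = cos φ₁ sin φ₂ − sin φ₁ cos φ₂ cos Δλ = 0.012512
θ = atan2(y, x) = 39.8013° → 39.8013° (mod 360°)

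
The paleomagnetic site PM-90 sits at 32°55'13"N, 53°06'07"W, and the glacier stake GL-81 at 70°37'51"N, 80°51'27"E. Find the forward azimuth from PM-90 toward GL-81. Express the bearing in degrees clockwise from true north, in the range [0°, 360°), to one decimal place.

PM-90: φ = +32.92028°, λ = -53.10194°
GL-81: φ = +70.63083°, λ = +80.85750°
Δλ = 133.9594°
y = sin Δλ · cos φ₂ = 0.238735
x = cos φ₁ sin φ₂ − sin φ₁ cos φ₂ cos Δλ = 0.917033
θ = atan2(y, x) = 14.5921° → 14.5921° (mod 360°)

14.6°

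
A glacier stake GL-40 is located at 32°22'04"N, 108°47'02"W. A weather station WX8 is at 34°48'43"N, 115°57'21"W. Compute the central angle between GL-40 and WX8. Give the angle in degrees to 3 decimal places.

6.453°

GL-40: φ = +32.36778°, λ = -108.78389°
WX8: φ = +34.81194°, λ = -115.95583°
Δφ = 2.4442°,  Δλ = -7.1719°
a = sin²(Δφ/2) + cos φ₁ cos φ₂ sin²(Δλ/2) = 0.003168
c = 2·arcsin(√a) = 0.112625 rad = 6.4529°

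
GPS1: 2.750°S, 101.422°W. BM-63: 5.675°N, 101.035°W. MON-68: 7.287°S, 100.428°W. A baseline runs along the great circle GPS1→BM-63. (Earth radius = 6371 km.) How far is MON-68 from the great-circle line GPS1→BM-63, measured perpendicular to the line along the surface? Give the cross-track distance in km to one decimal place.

δ₁₃ = central angle GPS1→MON-68 = 0.081049 rad  (haversine)
θ₁₃ = bearing GPS1→MON-68 = 167.728°,  θ₁₂ = bearing GPS1→BM-63 = 2.627°
dₓₜ = R·arcsin(sin δ₁₃ · sin(θ₁₃ − θ₁₂)) = 6371·arcsin(0.08096·sin(165.102°)) = 132.621 km
|dₓₜ| = 132.621 km

132.6 km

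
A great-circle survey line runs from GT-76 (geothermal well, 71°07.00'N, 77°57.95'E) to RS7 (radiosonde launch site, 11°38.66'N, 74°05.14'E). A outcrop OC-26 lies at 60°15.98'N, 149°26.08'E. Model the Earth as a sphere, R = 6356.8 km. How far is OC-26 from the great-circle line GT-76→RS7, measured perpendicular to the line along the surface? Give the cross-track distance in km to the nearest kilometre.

3029 km

GT-76: φ = +71.11667°, λ = +77.96583°
RS7: φ = +11.64433°, λ = +74.08567°
OC-26: φ = +60.26633°, λ = +149.43467°
δ₁₃ = central angle GT-76→OC-26 = 0.510253 rad  (haversine)
θ₁₃ = bearing GT-76→OC-26 = 74.333°,  θ₁₂ = bearing GT-76→RS7 = 184.411°
dₓₜ = R·arcsin(sin δ₁₃ · sin(θ₁₃ − θ₁₂)) = 6356.8·arcsin(0.48840·sin(-110.077°)) = -3029.346 km
|dₓₜ| = 3029.346 km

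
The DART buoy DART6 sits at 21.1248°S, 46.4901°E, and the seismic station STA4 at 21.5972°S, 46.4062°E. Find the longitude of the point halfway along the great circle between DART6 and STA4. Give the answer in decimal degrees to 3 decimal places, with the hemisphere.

Bx = cos φ₂ cos Δλ = 0.929793,  By = cos φ₂ sin Δλ = -0.001362
φₘ = atan2(sin φ₁ + sin φ₂, √((cos φ₁ + Bx)² + By²)) = -21.36101°
λₘ = λ₁ + atan2(By, cos φ₁ + Bx) = 46.44822°

46.448°E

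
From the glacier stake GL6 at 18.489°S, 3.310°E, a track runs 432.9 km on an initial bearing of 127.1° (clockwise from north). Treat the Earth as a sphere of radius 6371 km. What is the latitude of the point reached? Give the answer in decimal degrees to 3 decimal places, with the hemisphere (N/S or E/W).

δ = d/R = 432.9/6371 = 0.067949 rad
φ₂ = arcsin(sin φ₁ cos δ + cos φ₁ sin δ cos θ)
   = arcsin(-0.31712·0.99769 + 0.94838·0.06790·-0.60321) = -20.80769°
λ₂ = λ₁ + atan2(sin θ sin δ cos φ₁, cos δ − sin φ₁ sin φ₂) = 6.63108°

20.808°S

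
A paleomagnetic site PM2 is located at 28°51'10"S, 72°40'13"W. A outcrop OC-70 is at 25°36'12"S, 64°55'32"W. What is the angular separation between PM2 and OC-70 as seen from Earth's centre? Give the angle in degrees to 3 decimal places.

7.612°

PM2: φ = -28.85278°, λ = -72.67028°
OC-70: φ = -25.60333°, λ = -64.92556°
Δφ = 3.2494°,  Δλ = 7.7447°
a = sin²(Δφ/2) + cos φ₁ cos φ₂ sin²(Δλ/2) = 0.004406
c = 2·arcsin(√a) = 0.132858 rad = 7.6122°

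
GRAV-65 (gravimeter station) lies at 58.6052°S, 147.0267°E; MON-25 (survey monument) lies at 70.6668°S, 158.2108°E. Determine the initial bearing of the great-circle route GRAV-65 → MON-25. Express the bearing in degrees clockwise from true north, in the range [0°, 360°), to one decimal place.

Δλ = 11.1841°
y = sin Δλ · cos φ₂ = 0.064213
x = cos φ₁ sin φ₂ − sin φ₁ cos φ₂ cos Δλ = -0.214330
θ = atan2(y, x) = 163.3218° → 163.3218° (mod 360°)

163.3°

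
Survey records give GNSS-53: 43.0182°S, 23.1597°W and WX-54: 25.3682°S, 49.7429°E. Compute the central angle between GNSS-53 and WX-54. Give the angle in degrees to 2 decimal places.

Δφ = 17.6500°,  Δλ = 72.9026°
a = sin²(Δφ/2) + cos φ₁ cos φ₂ sin²(Δλ/2) = 0.256742
c = 2·arcsin(√a) = 1.062699 rad = 60.8882°

60.89°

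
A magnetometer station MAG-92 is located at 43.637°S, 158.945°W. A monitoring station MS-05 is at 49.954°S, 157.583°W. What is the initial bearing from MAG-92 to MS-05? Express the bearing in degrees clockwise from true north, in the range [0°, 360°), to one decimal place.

172.1°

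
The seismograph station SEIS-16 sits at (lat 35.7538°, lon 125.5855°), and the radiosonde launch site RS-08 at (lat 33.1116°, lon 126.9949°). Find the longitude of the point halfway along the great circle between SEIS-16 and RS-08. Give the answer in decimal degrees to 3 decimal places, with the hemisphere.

Bx = cos φ₂ cos Δλ = 0.837355,  By = cos φ₂ sin Δλ = 0.020602
φₘ = atan2(sin φ₁ + sin φ₂, √((cos φ₁ + Bx)² + By²)) = 34.43472°
λₘ = λ₁ + atan2(By, cos φ₁ + Bx) = 126.30134°

126.301°E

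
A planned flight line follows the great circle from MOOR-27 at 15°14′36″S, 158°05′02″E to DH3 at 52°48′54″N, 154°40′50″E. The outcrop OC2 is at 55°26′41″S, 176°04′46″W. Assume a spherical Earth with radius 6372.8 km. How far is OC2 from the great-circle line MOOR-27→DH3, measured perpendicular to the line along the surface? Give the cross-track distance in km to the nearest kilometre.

1423 km

MOOR-27: φ = -15.24333°, λ = +158.08389°
DH3: φ = +52.81500°, λ = +154.68056°
OC2: φ = -55.44472°, λ = -176.07944°
δ₁₃ = central angle MOOR-27→OC2 = 0.782607 rad  (haversine)
θ₁₃ = bearing MOOR-27→OC2 = 159.478°,  θ₁₂ = bearing MOOR-27→DH3 = 357.784°
dₓₜ = R·arcsin(sin δ₁₃ · sin(θ₁₃ − θ₁₂)) = 6372.8·arcsin(0.70513·sin(-198.306°)) = 1423.200 km
|dₓₜ| = 1423.200 km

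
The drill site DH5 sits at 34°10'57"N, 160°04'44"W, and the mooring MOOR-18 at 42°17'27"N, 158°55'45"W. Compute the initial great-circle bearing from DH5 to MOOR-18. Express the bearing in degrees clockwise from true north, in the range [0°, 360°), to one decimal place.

DH5: φ = +34.18250°, λ = -160.07889°
MOOR-18: φ = +42.29083°, λ = -158.92917°
Δλ = 1.1497°
y = sin Δλ · cos φ₂ = 0.014843
x = cos φ₁ sin φ₂ − sin φ₁ cos φ₂ cos Δλ = 0.141129
θ = atan2(y, x) = 6.0039° → 6.0039° (mod 360°)

6.0°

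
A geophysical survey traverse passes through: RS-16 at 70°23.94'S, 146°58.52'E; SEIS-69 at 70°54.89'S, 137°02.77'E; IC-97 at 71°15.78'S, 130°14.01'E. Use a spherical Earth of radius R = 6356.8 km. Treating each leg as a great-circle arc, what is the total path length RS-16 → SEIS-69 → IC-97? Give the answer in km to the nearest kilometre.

RS-16: φ = -70.39900°, λ = +146.97533°
SEIS-69: φ = -70.91483°, λ = +137.04617°
IC-97: φ = -71.26300°, λ = +130.23350°
RS-16→SEIS-69: c = 0.058034 rad, d = 368.91 km
SEIS-69→IC-97: c = 0.038991 rad, d = 247.86 km
Total = 368.91 + 247.86 = 616.77 km

617 km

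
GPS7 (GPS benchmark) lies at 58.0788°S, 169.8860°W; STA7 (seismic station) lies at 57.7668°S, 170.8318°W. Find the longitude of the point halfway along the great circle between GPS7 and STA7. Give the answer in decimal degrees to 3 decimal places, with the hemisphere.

Bx = cos φ₂ cos Δλ = 0.533294,  By = cos φ₂ sin Δλ = -0.008804
φₘ = atan2(sin φ₁ + sin φ₂, √((cos φ₁ + Bx)² + By²)) = -57.92368°
λₘ = λ₁ + atan2(By, cos φ₁ + Bx) = -170.36095°

170.361°W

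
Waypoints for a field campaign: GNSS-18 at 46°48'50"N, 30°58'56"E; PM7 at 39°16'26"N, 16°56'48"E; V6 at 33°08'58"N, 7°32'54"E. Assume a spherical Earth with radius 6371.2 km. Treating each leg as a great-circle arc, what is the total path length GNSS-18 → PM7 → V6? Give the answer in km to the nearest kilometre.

GNSS-18: φ = +46.81389°, λ = +30.98222°
PM7: φ = +39.27389°, λ = +16.94667°
V6: φ = +33.14944°, λ = +7.54833°
GNSS-18→PM7: c = 0.221647 rad, d = 1412.15 km
PM7→V6: c = 0.169954 rad, d = 1082.81 km
Total = 1412.15 + 1082.81 = 2494.97 km

2495 km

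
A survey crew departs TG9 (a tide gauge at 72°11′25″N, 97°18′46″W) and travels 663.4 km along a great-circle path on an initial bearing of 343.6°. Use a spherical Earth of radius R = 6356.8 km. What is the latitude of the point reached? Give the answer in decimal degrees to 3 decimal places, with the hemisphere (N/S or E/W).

77.813°N

TG9: φ = +72.19028°, λ = -97.31278°
δ = d/R = 663.4/6356.8 = 0.104361 rad
φ₂ = arcsin(sin φ₁ cos δ + cos φ₁ sin δ cos θ)
   = arcsin(0.95208·0.99456 + 0.30586·0.10417·0.95931) = 77.81273°
λ₂ = λ₁ + atan2(sin θ sin δ cos φ₁, cos δ − sin φ₁ sin φ₂) = -105.32138°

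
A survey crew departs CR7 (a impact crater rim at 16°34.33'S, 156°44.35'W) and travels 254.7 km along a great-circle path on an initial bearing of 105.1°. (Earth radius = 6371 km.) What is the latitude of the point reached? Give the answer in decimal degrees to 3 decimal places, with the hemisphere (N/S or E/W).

17.156°S

CR7: φ = -16.57217°, λ = -156.73917°
δ = d/R = 254.7/6371 = 0.039978 rad
φ₂ = arcsin(sin φ₁ cos δ + cos φ₁ sin δ cos θ)
   = arcsin(-0.28522·0.99920 + 0.95846·0.03997·-0.26050) = -17.15598°
λ₂ = λ₁ + atan2(sin θ sin δ cos φ₁, cos δ − sin φ₁ sin φ₂) = -154.42469°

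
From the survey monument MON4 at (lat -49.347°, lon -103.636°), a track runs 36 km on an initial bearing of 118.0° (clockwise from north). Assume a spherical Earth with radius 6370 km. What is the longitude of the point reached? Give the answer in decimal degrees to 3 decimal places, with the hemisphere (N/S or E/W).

δ = d/R = 36/6370 = 0.005651 rad
φ₂ = arcsin(sin φ₁ cos δ + cos φ₁ sin δ cos θ)
   = arcsin(-0.75867·0.99998 + 0.65148·0.00565·-0.46947) = -49.49818°
λ₂ = λ₁ + atan2(sin θ sin δ cos φ₁, cos δ − sin φ₁ sin φ₂) = -103.19579°

103.196°W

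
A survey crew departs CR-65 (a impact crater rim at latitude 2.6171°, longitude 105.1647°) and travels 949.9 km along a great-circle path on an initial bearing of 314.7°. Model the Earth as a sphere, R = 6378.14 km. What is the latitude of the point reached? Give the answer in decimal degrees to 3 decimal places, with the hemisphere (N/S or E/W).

δ = d/R = 949.9/6378.14 = 0.148931 rad
φ₂ = arcsin(sin φ₁ cos δ + cos φ₁ sin δ cos θ)
   = arcsin(0.04566·0.98893 + 0.99896·0.14838·0.70339) = 8.59314°
λ₂ = λ₁ + atan2(sin θ sin δ cos φ₁, cos δ − sin φ₁ sin φ₂) = 99.04152°

8.593°N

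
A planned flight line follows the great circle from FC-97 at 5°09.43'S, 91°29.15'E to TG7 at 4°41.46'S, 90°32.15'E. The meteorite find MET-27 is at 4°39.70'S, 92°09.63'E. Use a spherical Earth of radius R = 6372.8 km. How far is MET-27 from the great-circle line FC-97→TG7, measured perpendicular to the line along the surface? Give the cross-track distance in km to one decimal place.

FC-97: φ = -5.15717°, λ = +91.48583°
TG7: φ = -4.69100°, λ = +90.53583°
MET-27: φ = -4.66167°, λ = +92.16050°
δ₁₃ = central angle FC-97→MET-27 = 0.014575 rad  (haversine)
θ₁₃ = bearing FC-97→MET-27 = 53.634°,  θ₁₂ = bearing FC-97→TG7 = 296.180°
dₓₜ = R·arcsin(sin δ₁₃ · sin(θ₁₃ − θ₁₂)) = 6372.8·arcsin(0.01457·sin(-242.546°)) = 82.422 km
|dₓₜ| = 82.422 km

82.4 km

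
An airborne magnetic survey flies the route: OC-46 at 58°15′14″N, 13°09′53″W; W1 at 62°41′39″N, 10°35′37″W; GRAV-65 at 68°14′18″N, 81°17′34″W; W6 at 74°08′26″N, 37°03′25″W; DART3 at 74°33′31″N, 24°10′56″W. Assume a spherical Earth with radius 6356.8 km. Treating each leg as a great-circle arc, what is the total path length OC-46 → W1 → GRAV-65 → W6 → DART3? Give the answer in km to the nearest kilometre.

5689 km

OC-46: φ = +58.25389°, λ = -13.16472°
W1: φ = +62.69417°, λ = -10.59361°
GRAV-65: φ = +68.23833°, λ = -81.29278°
W6: φ = +74.14056°, λ = -37.05694°
DART3: φ = +74.55861°, λ = -24.18222°
OC-46→W1: c = 0.080575 rad, d = 512.20 km
W1→GRAV-65: c = 0.491850 rad, d = 3126.59 km
GRAV-65→W6: c = 0.261618 rad, d = 1663.05 km
W6→DART3: c = 0.060933 rad, d = 387.34 km
Total = 512.20 + 3126.59 + 1663.05 + 387.34 = 5689.18 km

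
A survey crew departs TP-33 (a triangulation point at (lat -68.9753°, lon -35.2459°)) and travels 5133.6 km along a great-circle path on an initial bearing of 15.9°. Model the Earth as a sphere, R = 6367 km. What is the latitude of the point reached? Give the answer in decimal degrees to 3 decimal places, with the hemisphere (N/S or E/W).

23.396°S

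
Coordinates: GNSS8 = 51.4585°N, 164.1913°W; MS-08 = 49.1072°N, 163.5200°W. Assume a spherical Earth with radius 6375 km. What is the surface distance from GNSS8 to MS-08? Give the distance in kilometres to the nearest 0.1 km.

265.9 km

Δφ = -2.3513°,  Δλ = 0.6713°
a = sin²(Δφ/2) + cos φ₁ cos φ₂ sin²(Δλ/2) = 0.000435
c = 2·arcsin(√a) = 0.041715 rad = 2.3901°
d = R·c = 6375 × 0.041715 = 265.9 km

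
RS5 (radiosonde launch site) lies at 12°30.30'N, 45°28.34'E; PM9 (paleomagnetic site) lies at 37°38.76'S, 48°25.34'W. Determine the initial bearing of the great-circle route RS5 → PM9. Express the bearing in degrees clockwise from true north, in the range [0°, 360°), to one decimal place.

RS5: φ = +12.50500°, λ = +45.47233°
PM9: φ = -37.64600°, λ = -48.42233°
Δλ = -93.8947°
y = sin Δλ · cos φ₂ = -0.789971
x = cos φ₁ sin φ₂ − sin φ₁ cos φ₂ cos Δλ = -0.584647
θ = atan2(y, x) = -126.5046° → 233.4954° (mod 360°)

233.5°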